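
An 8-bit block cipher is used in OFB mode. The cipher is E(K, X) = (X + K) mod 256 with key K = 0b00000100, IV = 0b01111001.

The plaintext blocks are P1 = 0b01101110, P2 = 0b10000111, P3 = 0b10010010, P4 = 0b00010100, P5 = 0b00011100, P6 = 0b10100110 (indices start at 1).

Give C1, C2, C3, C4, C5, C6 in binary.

OFB encryption: S_i = E(K, S_{i−1}) with S_{0} = IV; C_i = P_i ⊕ S_i.
C1: S = E(K, 0b01111001) = 0b01111101; 0b01101110 ⊕ 0b01111101 = 0b00010011.
C2: S = E(K, 0b01111101) = 0b10000001; 0b10000111 ⊕ 0b10000001 = 0b00000110.
C3: S = E(K, 0b10000001) = 0b10000101; 0b10010010 ⊕ 0b10000101 = 0b00010111.
C4: S = E(K, 0b10000101) = 0b10001001; 0b00010100 ⊕ 0b10001001 = 0b10011101.
C5: S = E(K, 0b10001001) = 0b10001101; 0b00011100 ⊕ 0b10001101 = 0b10010001.
C6: S = E(K, 0b10001101) = 0b10010001; 0b10100110 ⊕ 0b10010001 = 0b00110111.

C1 = 0b00010011, C2 = 0b00000110, C3 = 0b00010111, C4 = 0b10011101, C5 = 0b10010001, C6 = 0b00110111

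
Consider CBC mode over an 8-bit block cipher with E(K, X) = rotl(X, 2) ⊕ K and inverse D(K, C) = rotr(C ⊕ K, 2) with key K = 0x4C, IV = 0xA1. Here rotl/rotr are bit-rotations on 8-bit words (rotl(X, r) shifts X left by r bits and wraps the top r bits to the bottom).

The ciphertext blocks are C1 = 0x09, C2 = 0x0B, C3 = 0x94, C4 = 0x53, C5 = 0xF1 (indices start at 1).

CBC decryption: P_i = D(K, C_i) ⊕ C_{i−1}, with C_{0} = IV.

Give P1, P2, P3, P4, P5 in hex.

P1: D(K, 0x09) = 0x51; 0x51 ⊕ 0xA1 = 0xF0.
P2: D(K, 0x0B) = 0xD1; 0xD1 ⊕ 0x09 = 0xD8.
P3: D(K, 0x94) = 0x36; 0x36 ⊕ 0x0B = 0x3D.
P4: D(K, 0x53) = 0xC7; 0xC7 ⊕ 0x94 = 0x53.
P5: D(K, 0xF1) = 0x6F; 0x6F ⊕ 0x53 = 0x3C.

P1 = 0xF0, P2 = 0xD8, P3 = 0x3D, P4 = 0x53, P5 = 0x3C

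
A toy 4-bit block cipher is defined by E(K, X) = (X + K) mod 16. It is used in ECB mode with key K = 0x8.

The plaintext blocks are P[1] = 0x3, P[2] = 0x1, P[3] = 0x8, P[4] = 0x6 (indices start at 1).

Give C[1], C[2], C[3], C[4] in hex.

C[1] = 0xB, C[2] = 0x9, C[3] = 0x0, C[4] = 0xE

ECB encryption: C_i = E(K, P_i).
C[1]: E(K, 0x3) = 0xB.
C[2]: E(K, 0x1) = 0x9.
C[3]: E(K, 0x8) = 0x0.
C[4]: E(K, 0x6) = 0xE.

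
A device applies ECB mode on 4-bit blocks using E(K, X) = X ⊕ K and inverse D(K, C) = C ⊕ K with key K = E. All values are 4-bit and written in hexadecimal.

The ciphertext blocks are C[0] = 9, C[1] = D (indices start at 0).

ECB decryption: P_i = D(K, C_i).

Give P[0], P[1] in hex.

P[0] = 7, P[1] = 3

P[0]: D(K, 9) = 7.
P[1]: D(K, D) = 3.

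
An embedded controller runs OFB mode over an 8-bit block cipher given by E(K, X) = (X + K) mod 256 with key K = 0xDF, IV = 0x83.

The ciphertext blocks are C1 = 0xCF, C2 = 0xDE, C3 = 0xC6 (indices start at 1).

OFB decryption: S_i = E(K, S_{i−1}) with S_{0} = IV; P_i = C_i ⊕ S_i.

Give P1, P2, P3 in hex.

P1 = 0xAD, P2 = 0x9F, P3 = 0xE6

P1: S = E(K, 0x83) = 0x62; 0xCF ⊕ 0x62 = 0xAD.
P2: S = E(K, 0x62) = 0x41; 0xDE ⊕ 0x41 = 0x9F.
P3: S = E(K, 0x41) = 0x20; 0xC6 ⊕ 0x20 = 0xE6.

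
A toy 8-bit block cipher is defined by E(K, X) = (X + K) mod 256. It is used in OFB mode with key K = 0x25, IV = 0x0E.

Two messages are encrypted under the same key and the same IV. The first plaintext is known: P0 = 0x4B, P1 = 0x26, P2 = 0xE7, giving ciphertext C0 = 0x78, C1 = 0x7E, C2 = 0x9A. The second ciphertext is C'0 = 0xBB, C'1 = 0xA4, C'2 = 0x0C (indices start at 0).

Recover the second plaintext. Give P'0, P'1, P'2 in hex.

In OFB with a reused IV, both messages share the same keystream S_i, so C_i ⊕ C'_i = P_i ⊕ P'_i and thus P'_i = P_i ⊕ C_i ⊕ C'_i.
P'0: 0x4B ⊕ 0x78 ⊕ 0xBB = 0x88.
P'1: 0x26 ⊕ 0x7E ⊕ 0xA4 = 0xFC.
P'2: 0xE7 ⊕ 0x9A ⊕ 0x0C = 0x71.

P'0 = 0x88, P'1 = 0xFC, P'2 = 0x71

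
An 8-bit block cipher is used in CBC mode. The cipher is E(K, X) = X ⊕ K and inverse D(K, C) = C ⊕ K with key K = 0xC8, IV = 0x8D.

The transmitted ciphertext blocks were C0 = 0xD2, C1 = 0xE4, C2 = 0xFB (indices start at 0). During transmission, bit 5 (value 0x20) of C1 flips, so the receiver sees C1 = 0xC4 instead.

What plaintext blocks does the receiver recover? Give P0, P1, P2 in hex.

P0 = 0x97, P1 = 0xDE, P2 = 0xF7

CBC decryption: P_i = D(K, C_i) ⊕ C_{i−1}, with C_{−1} = IV.
Only C1 changed, to 0xC4. In CBC, a change in C_i garbles P_i and flips the same bit in P_{i+1}. Decrypting the received ciphertext:
P0: D(K, 0xD2) = 0x1A; 0x1A ⊕ 0x8D = 0x97.
P1: D(K, 0xC4) = 0x0C; 0x0C ⊕ 0xD2 = 0xDE.
P2: D(K, 0xFB) = 0x33; 0x33 ⊕ 0xC4 = 0xF7.
Blocks that differ from the original plaintext: P1, P2.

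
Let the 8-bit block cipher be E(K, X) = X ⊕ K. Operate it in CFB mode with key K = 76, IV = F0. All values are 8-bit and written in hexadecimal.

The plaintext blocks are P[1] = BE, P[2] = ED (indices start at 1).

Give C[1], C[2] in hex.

CFB encryption: C_i = P_i ⊕ E(K, C_{i−1}), with C_{0} = IV.
C[1]: E(K, F0) = 86; BE ⊕ 86 = 38.
C[2]: E(K, 38) = 4E; ED ⊕ 4E = A3.

C[1] = 38, C[2] = A3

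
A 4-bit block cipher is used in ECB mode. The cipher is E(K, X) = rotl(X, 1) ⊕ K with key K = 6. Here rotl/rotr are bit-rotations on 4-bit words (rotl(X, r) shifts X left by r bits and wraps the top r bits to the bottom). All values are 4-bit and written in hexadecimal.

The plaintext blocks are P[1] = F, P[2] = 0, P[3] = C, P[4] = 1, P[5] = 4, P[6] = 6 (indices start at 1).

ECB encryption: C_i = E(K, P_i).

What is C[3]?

C[3]: E(K, C) = F.

C[3] = F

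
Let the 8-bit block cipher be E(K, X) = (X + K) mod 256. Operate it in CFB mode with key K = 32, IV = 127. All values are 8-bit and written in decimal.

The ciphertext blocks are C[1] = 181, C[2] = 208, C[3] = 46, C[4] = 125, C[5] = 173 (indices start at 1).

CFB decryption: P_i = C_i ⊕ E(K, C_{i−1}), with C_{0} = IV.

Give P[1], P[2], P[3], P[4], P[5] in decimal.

P[1]: E(K, 127) = 159; 181 ⊕ 159 = 42.
P[2]: E(K, 181) = 213; 208 ⊕ 213 = 5.
P[3]: E(K, 208) = 240; 46 ⊕ 240 = 222.
P[4]: E(K, 46) = 78; 125 ⊕ 78 = 51.
P[5]: E(K, 125) = 157; 173 ⊕ 157 = 48.

P[1] = 42, P[2] = 5, P[3] = 222, P[4] = 51, P[5] = 48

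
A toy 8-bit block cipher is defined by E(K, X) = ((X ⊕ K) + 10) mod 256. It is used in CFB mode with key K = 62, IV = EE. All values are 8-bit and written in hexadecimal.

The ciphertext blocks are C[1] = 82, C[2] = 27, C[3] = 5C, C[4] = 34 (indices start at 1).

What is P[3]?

CFB decryption: P_i = C_i ⊕ E(K, C_{i−1}), with C_{0} = IV.
P[3]: E(K, 27) = 55; 5C ⊕ 55 = 09.

P[3] = 09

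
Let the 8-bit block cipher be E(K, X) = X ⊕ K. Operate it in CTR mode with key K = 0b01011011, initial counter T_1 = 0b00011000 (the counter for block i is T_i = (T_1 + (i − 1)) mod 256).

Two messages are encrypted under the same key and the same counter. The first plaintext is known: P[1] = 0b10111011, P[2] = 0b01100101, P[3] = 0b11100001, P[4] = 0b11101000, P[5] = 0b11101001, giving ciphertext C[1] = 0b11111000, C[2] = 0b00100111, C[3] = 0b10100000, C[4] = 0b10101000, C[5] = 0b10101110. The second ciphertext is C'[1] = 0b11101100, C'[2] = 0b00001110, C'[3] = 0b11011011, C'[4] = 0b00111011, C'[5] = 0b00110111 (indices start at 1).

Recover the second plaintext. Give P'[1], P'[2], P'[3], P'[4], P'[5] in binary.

P'[1] = 0b10101111, P'[2] = 0b01001100, P'[3] = 0b10011010, P'[4] = 0b01111011, P'[5] = 0b01110000

In CTR with a reused counter, both messages share the same keystream S_i, so C_i ⊕ C'_i = P_i ⊕ P'_i and thus P'_i = P_i ⊕ C_i ⊕ C'_i.
P'[1]: 0b10111011 ⊕ 0b11111000 ⊕ 0b11101100 = 0b10101111.
P'[2]: 0b01100101 ⊕ 0b00100111 ⊕ 0b00001110 = 0b01001100.
P'[3]: 0b11100001 ⊕ 0b10100000 ⊕ 0b11011011 = 0b10011010.
P'[4]: 0b11101000 ⊕ 0b10101000 ⊕ 0b00111011 = 0b01111011.
P'[5]: 0b11101001 ⊕ 0b10101110 ⊕ 0b00110111 = 0b01110000.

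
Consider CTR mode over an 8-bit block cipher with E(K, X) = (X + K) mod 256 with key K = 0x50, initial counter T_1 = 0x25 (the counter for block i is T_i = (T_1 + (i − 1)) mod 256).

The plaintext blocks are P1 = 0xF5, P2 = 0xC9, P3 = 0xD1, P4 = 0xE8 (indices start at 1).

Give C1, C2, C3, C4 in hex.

C1 = 0x80, C2 = 0xBF, C3 = 0xA6, C4 = 0x90

CTR encryption: S_i = E(K, T_i) where T_i is the counter for block i; C_i = P_i ⊕ S_i.
C1: T = 0x25, S = E(K, T) = 0x75; 0xF5 ⊕ 0x75 = 0x80.
C2: T = 0x26, S = E(K, T) = 0x76; 0xC9 ⊕ 0x76 = 0xBF.
C3: T = 0x27, S = E(K, T) = 0x77; 0xD1 ⊕ 0x77 = 0xA6.
C4: T = 0x28, S = E(K, T) = 0x78; 0xE8 ⊕ 0x78 = 0x90.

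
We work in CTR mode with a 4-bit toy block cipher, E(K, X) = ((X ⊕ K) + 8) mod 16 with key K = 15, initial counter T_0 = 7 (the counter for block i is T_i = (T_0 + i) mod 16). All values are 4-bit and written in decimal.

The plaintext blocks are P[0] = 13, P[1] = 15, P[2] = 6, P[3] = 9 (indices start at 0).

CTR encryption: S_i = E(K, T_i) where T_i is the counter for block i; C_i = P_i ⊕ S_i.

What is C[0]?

C[0]: T = 7, S = E(K, T) = 0; 13 ⊕ 0 = 13.

C[0] = 13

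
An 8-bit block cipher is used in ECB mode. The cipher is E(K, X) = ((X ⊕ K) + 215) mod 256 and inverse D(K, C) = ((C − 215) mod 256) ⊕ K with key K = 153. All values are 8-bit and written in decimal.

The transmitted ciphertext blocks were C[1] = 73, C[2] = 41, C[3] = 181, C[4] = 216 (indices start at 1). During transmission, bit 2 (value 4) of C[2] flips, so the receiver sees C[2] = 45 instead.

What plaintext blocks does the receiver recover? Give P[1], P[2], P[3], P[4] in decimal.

ECB decryption: P_i = D(K, C_i).
Only C[2] changed, to 45. In ECB, a change in C_i affects only P_i. Decrypting the received ciphertext:
P[1]: D(K, 73) = 235.
P[2]: D(K, 45) = 207.
P[3]: D(K, 181) = 71.
P[4]: D(K, 216) = 152.
Blocks that differ from the original plaintext: P[2].

P[1] = 235, P[2] = 207, P[3] = 71, P[4] = 152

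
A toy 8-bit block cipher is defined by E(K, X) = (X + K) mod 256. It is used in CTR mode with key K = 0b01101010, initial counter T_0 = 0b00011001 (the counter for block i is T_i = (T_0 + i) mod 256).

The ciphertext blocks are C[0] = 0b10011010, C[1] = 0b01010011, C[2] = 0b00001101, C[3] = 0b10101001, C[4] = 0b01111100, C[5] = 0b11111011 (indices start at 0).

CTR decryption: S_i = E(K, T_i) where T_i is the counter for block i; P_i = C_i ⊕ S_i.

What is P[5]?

P[5] = 0b01110011

P[5]: T = 0b00011110, S = E(K, T) = 0b10001000; 0b11111011 ⊕ 0b10001000 = 0b01110011.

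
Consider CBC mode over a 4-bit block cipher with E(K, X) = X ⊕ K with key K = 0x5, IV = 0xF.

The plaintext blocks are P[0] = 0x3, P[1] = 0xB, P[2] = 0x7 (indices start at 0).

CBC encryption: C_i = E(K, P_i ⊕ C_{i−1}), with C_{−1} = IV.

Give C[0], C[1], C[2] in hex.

C[0]: P[0] ⊕ 0xF = 0xC; E(K, 0xC) = 0x9.
C[1]: P[1] ⊕ 0x9 = 0x2; E(K, 0x2) = 0x7.
C[2]: P[2] ⊕ 0x7 = 0x0; E(K, 0x0) = 0x5.

C[0] = 0x9, C[1] = 0x7, C[2] = 0x5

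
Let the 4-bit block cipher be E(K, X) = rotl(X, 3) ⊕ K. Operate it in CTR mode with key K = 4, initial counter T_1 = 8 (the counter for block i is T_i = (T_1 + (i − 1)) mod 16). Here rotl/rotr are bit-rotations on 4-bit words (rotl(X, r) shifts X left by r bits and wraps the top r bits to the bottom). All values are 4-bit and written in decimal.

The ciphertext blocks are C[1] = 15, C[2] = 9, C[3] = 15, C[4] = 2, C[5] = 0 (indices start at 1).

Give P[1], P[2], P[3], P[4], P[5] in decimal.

CTR decryption: S_i = E(K, T_i) where T_i is the counter for block i; P_i = C_i ⊕ S_i.
P[1]: T = 8, S = E(K, T) = 0; 15 ⊕ 0 = 15.
P[2]: T = 9, S = E(K, T) = 8; 9 ⊕ 8 = 1.
P[3]: T = 10, S = E(K, T) = 1; 15 ⊕ 1 = 14.
P[4]: T = 11, S = E(K, T) = 9; 2 ⊕ 9 = 11.
P[5]: T = 12, S = E(K, T) = 2; 0 ⊕ 2 = 2.

P[1] = 15, P[2] = 1, P[3] = 14, P[4] = 11, P[5] = 2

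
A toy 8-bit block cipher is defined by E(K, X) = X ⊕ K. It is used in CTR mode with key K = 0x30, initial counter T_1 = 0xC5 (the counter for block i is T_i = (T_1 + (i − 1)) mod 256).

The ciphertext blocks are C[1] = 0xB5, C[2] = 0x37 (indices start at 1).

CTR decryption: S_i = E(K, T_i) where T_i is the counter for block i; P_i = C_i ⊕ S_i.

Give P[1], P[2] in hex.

P[1] = 0x40, P[2] = 0xC1

P[1]: T = 0xC5, S = E(K, T) = 0xF5; 0xB5 ⊕ 0xF5 = 0x40.
P[2]: T = 0xC6, S = E(K, T) = 0xF6; 0x37 ⊕ 0xF6 = 0xC1.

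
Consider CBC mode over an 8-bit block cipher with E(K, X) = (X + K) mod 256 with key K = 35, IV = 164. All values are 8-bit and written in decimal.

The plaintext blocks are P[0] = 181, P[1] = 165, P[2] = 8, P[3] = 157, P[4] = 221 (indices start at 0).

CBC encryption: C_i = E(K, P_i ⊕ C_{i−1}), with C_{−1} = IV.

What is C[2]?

C[0]: P[0] ⊕ 164 = 17; E(K, 17) = 52.
C[1]: P[1] ⊕ 52 = 145; E(K, 145) = 180.
C[2]: P[2] ⊕ 180 = 188; E(K, 188) = 223.

C[2] = 223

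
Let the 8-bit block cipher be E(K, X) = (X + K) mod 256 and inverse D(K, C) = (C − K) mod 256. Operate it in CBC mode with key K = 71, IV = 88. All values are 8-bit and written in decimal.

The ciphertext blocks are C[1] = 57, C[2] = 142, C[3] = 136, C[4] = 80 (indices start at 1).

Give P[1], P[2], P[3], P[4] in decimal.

P[1] = 170, P[2] = 126, P[3] = 207, P[4] = 129

CBC decryption: P_i = D(K, C_i) ⊕ C_{i−1}, with C_{0} = IV.
P[1]: D(K, 57) = 242; 242 ⊕ 88 = 170.
P[2]: D(K, 142) = 71; 71 ⊕ 57 = 126.
P[3]: D(K, 136) = 65; 65 ⊕ 142 = 207.
P[4]: D(K, 80) = 9; 9 ⊕ 136 = 129.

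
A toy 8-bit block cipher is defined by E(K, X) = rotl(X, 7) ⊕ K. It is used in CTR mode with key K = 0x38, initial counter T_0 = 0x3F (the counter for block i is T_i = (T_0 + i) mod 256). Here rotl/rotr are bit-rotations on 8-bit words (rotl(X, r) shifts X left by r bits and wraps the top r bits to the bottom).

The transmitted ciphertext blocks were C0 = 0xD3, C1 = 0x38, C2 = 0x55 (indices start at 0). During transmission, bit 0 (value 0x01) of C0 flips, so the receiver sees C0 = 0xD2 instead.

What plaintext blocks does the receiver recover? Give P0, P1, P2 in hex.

P0 = 0x75, P1 = 0x20, P2 = 0xCD

CTR decryption: S_i = E(K, T_i) where T_i is the counter for block i; P_i = C_i ⊕ S_i.
Only C0 changed, to 0xD2. In CTR, a change in C_i flips the same bit in P_i only; the keystream is unaffected. Decrypting the received ciphertext:
P0: T = 0x3F, S = E(K, T) = 0xA7; 0xD2 ⊕ 0xA7 = 0x75.
P1: T = 0x40, S = E(K, T) = 0x18; 0x38 ⊕ 0x18 = 0x20.
P2: T = 0x41, S = E(K, T) = 0x98; 0x55 ⊕ 0x98 = 0xCD.
Blocks that differ from the original plaintext: P0.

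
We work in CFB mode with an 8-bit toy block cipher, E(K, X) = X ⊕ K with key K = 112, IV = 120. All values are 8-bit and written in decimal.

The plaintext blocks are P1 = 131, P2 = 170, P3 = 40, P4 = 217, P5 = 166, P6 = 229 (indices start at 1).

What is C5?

CFB encryption: C_i = P_i ⊕ E(K, C_{i−1}), with C_{0} = IV.
C1: E(K, 120) = 8; 131 ⊕ 8 = 139.
C2: E(K, 139) = 251; 170 ⊕ 251 = 81.
C3: E(K, 81) = 33; 40 ⊕ 33 = 9.
C4: E(K, 9) = 121; 217 ⊕ 121 = 160.
C5: E(K, 160) = 208; 166 ⊕ 208 = 118.

C5 = 118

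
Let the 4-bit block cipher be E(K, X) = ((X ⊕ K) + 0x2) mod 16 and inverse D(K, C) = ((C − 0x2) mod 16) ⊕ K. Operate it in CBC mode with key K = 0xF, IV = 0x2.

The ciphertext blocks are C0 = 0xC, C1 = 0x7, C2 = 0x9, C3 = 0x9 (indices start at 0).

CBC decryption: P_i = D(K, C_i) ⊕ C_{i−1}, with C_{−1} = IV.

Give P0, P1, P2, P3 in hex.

P0 = 0x7, P1 = 0x6, P2 = 0xF, P3 = 0x1

P0: D(K, 0xC) = 0x5; 0x5 ⊕ 0x2 = 0x7.
P1: D(K, 0x7) = 0xA; 0xA ⊕ 0xC = 0x6.
P2: D(K, 0x9) = 0x8; 0x8 ⊕ 0x7 = 0xF.
P3: D(K, 0x9) = 0x8; 0x8 ⊕ 0x9 = 0x1.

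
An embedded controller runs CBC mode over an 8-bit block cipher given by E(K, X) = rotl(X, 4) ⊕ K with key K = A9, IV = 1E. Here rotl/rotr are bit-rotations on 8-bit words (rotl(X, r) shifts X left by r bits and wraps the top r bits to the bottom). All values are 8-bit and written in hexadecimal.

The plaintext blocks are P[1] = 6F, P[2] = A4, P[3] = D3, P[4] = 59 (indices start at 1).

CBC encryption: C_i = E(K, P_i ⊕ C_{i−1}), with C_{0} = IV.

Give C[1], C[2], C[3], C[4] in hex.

C[1]: P[1] ⊕ 1E = 71; E(K, 71) = BE.
C[2]: P[2] ⊕ BE = 1A; E(K, 1A) = 08.
C[3]: P[3] ⊕ 08 = DB; E(K, DB) = 14.
C[4]: P[4] ⊕ 14 = 4D; E(K, 4D) = 7D.

C[1] = BE, C[2] = 08, C[3] = 14, C[4] = 7D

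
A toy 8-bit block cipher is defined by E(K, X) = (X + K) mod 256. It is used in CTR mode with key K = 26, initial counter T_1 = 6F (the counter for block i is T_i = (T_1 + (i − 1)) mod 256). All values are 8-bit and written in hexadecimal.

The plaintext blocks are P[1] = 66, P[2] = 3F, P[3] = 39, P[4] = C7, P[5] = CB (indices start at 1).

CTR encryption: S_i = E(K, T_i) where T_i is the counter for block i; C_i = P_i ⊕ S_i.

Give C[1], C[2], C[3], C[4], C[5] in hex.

C[1] = F3, C[2] = A9, C[3] = AE, C[4] = 5F, C[5] = 52

C[1]: T = 6F, S = E(K, T) = 95; 66 ⊕ 95 = F3.
C[2]: T = 70, S = E(K, T) = 96; 3F ⊕ 96 = A9.
C[3]: T = 71, S = E(K, T) = 97; 39 ⊕ 97 = AE.
C[4]: T = 72, S = E(K, T) = 98; C7 ⊕ 98 = 5F.
C[5]: T = 73, S = E(K, T) = 99; CB ⊕ 99 = 52.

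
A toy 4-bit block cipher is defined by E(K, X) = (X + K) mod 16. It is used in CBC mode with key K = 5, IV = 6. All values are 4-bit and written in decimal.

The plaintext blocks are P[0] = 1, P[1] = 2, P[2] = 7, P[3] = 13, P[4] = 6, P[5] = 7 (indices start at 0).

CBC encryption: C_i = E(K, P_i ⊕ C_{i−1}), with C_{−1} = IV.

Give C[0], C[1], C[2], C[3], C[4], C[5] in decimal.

C[0]: P[0] ⊕ 6 = 7; E(K, 7) = 12.
C[1]: P[1] ⊕ 12 = 14; E(K, 14) = 3.
C[2]: P[2] ⊕ 3 = 4; E(K, 4) = 9.
C[3]: P[3] ⊕ 9 = 4; E(K, 4) = 9.
C[4]: P[4] ⊕ 9 = 15; E(K, 15) = 4.
C[5]: P[5] ⊕ 4 = 3; E(K, 3) = 8.

C[0] = 12, C[1] = 3, C[2] = 9, C[3] = 9, C[4] = 4, C[5] = 8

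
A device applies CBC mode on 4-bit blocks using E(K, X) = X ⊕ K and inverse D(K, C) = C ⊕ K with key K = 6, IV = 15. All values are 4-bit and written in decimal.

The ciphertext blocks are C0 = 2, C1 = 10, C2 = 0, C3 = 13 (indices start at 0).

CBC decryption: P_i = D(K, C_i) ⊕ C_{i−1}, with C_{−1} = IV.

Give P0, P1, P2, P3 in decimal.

P0 = 11, P1 = 14, P2 = 12, P3 = 11

P0: D(K, 2) = 4; 4 ⊕ 15 = 11.
P1: D(K, 10) = 12; 12 ⊕ 2 = 14.
P2: D(K, 0) = 6; 6 ⊕ 10 = 12.
P3: D(K, 13) = 11; 11 ⊕ 0 = 11.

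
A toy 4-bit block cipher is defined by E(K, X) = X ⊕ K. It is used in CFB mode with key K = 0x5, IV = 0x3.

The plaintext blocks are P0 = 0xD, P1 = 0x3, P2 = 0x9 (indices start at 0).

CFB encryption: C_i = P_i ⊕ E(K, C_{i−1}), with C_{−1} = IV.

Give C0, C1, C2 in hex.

C0: E(K, 0x3) = 0x6; 0xD ⊕ 0x6 = 0xB.
C1: E(K, 0xB) = 0xE; 0x3 ⊕ 0xE = 0xD.
C2: E(K, 0xD) = 0x8; 0x9 ⊕ 0x8 = 0x1.

C0 = 0xB, C1 = 0xD, C2 = 0x1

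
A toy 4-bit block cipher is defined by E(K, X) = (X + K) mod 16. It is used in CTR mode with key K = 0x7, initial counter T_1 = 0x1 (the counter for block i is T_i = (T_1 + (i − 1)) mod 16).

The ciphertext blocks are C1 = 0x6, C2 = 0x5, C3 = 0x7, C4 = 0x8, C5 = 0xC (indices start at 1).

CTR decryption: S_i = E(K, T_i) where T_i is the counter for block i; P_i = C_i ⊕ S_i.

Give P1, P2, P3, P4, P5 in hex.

P1: T = 0x1, S = E(K, T) = 0x8; 0x6 ⊕ 0x8 = 0xE.
P2: T = 0x2, S = E(K, T) = 0x9; 0x5 ⊕ 0x9 = 0xC.
P3: T = 0x3, S = E(K, T) = 0xA; 0x7 ⊕ 0xA = 0xD.
P4: T = 0x4, S = E(K, T) = 0xB; 0x8 ⊕ 0xB = 0x3.
P5: T = 0x5, S = E(K, T) = 0xC; 0xC ⊕ 0xC = 0x0.

P1 = 0xE, P2 = 0xC, P3 = 0xD, P4 = 0x3, P5 = 0x0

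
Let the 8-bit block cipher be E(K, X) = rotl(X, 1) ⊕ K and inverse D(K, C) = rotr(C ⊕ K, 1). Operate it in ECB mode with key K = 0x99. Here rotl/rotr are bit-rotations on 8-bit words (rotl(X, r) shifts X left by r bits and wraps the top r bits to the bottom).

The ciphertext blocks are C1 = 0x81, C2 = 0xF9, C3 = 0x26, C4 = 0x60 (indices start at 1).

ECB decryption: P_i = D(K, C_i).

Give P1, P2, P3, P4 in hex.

P1: D(K, 0x81) = 0x0C.
P2: D(K, 0xF9) = 0x30.
P3: D(K, 0x26) = 0xDF.
P4: D(K, 0x60) = 0xFC.

P1 = 0x0C, P2 = 0x30, P3 = 0xDF, P4 = 0xFC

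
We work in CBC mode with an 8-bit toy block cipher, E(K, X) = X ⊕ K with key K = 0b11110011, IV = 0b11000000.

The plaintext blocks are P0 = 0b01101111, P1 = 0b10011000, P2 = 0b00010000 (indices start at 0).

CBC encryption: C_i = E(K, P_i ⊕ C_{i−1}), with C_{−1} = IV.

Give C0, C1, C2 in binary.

C0: P0 ⊕ 0b11000000 = 0b10101111; E(K, 0b10101111) = 0b01011100.
C1: P1 ⊕ 0b01011100 = 0b11000100; E(K, 0b11000100) = 0b00110111.
C2: P2 ⊕ 0b00110111 = 0b00100111; E(K, 0b00100111) = 0b11010100.

C0 = 0b01011100, C1 = 0b00110111, C2 = 0b11010100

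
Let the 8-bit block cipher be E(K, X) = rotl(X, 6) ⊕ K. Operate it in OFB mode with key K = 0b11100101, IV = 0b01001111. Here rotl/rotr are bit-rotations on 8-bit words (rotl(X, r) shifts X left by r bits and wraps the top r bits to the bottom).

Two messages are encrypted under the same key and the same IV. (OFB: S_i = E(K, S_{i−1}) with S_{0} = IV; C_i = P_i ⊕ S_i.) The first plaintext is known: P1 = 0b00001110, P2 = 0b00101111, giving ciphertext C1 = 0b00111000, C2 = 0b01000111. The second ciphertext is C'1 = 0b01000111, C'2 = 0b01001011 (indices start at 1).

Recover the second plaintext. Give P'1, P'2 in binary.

P'1 = 0b01110001, P'2 = 0b00100011

In OFB with a reused IV, both messages share the same keystream S_i, so C_i ⊕ C'_i = P_i ⊕ P'_i and thus P'_i = P_i ⊕ C_i ⊕ C'_i.
P'1: 0b00001110 ⊕ 0b00111000 ⊕ 0b01000111 = 0b01110001.
P'2: 0b00101111 ⊕ 0b01000111 ⊕ 0b01001011 = 0b00100011.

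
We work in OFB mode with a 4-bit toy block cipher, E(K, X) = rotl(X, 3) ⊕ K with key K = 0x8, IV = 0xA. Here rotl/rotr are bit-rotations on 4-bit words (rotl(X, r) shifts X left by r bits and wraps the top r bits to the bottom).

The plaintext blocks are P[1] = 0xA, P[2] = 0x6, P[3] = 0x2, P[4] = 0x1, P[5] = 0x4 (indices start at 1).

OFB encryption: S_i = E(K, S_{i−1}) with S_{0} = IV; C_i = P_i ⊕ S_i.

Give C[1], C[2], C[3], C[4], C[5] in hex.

C[1] = 0x7, C[2] = 0x0, C[3] = 0x9, C[4] = 0x4, C[5] = 0x6

C[1]: S = E(K, 0xA) = 0xD; 0xA ⊕ 0xD = 0x7.
C[2]: S = E(K, 0xD) = 0x6; 0x6 ⊕ 0x6 = 0x0.
C[3]: S = E(K, 0x6) = 0xB; 0x2 ⊕ 0xB = 0x9.
C[4]: S = E(K, 0xB) = 0x5; 0x1 ⊕ 0x5 = 0x4.
C[5]: S = E(K, 0x5) = 0x2; 0x4 ⊕ 0x2 = 0x6.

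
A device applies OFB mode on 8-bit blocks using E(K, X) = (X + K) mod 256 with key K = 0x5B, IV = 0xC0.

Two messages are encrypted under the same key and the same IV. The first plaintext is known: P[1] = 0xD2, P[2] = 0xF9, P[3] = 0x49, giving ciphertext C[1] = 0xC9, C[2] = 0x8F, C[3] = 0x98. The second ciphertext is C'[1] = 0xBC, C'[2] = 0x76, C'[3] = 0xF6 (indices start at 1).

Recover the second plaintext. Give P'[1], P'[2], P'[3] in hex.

P'[1] = 0xA7, P'[2] = 0x00, P'[3] = 0x27

In OFB with a reused IV, both messages share the same keystream S_i, so C_i ⊕ C'_i = P_i ⊕ P'_i and thus P'_i = P_i ⊕ C_i ⊕ C'_i.
P'[1]: 0xD2 ⊕ 0xC9 ⊕ 0xBC = 0xA7.
P'[2]: 0xF9 ⊕ 0x8F ⊕ 0x76 = 0x00.
P'[3]: 0x49 ⊕ 0x98 ⊕ 0xF6 = 0x27.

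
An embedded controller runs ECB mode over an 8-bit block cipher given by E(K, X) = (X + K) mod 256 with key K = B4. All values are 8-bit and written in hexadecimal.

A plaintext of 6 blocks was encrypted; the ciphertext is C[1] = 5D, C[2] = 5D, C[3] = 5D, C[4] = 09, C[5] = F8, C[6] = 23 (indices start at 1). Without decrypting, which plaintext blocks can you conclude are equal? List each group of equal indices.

P[1] = P[2] = P[3]

ECB encrypts each block independently with the same key, so equal ciphertext blocks imply equal plaintext blocks.
C[1] = C[2] = C[3] = 5D, so P[1] = P[2] = P[3].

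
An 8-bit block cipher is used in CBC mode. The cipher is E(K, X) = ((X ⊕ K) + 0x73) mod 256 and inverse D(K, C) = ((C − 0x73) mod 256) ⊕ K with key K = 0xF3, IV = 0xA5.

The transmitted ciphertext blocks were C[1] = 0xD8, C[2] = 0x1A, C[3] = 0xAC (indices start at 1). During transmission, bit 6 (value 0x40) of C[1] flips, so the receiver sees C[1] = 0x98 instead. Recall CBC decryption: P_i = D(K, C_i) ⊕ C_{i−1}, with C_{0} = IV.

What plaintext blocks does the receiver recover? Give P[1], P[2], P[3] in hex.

P[1] = 0x73, P[2] = 0xCC, P[3] = 0xD0

Only C[1] changed, to 0x98. In CBC, a change in C_i garbles P_i and flips the same bit in P_{i+1}. Decrypting the received ciphertext:
P[1]: D(K, 0x98) = 0xD6; 0xD6 ⊕ 0xA5 = 0x73.
P[2]: D(K, 0x1A) = 0x54; 0x54 ⊕ 0x98 = 0xCC.
P[3]: D(K, 0xAC) = 0xCA; 0xCA ⊕ 0x1A = 0xD0.
Blocks that differ from the original plaintext: P[1], P[2].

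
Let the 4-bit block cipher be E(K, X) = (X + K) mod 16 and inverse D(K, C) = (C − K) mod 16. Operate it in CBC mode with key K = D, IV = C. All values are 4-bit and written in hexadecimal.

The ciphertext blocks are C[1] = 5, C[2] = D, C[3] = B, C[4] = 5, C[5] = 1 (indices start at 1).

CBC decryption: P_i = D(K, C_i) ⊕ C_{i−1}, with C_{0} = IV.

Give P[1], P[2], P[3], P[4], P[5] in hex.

P[1] = 4, P[2] = 5, P[3] = 3, P[4] = 3, P[5] = 1

P[1]: D(K, 5) = 8; 8 ⊕ C = 4.
P[2]: D(K, D) = 0; 0 ⊕ 5 = 5.
P[3]: D(K, B) = E; E ⊕ D = 3.
P[4]: D(K, 5) = 8; 8 ⊕ B = 3.
P[5]: D(K, 1) = 4; 4 ⊕ 5 = 1.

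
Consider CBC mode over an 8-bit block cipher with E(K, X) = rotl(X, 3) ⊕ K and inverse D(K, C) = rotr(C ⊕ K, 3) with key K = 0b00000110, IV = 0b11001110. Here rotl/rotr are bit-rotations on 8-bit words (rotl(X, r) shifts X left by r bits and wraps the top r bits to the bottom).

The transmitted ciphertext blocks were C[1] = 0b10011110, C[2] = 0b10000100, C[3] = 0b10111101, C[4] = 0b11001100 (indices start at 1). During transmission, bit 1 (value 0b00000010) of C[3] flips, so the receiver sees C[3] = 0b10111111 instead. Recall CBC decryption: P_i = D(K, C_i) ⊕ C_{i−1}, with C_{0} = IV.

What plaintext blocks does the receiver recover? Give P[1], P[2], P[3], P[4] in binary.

P[1] = 0b11011101, P[2] = 0b11001110, P[3] = 0b10110011, P[4] = 0b11100110

Only C[3] changed, to 0b10111111. In CBC, a change in C_i garbles P_i and flips the same bit in P_{i+1}. Decrypting the received ciphertext:
P[1]: D(K, 0b10011110) = 0b00010011; 0b00010011 ⊕ 0b11001110 = 0b11011101.
P[2]: D(K, 0b10000100) = 0b01010000; 0b01010000 ⊕ 0b10011110 = 0b11001110.
P[3]: D(K, 0b10111111) = 0b00110111; 0b00110111 ⊕ 0b10000100 = 0b10110011.
P[4]: D(K, 0b11001100) = 0b01011001; 0b01011001 ⊕ 0b10111111 = 0b11100110.
Blocks that differ from the original plaintext: P[3], P[4].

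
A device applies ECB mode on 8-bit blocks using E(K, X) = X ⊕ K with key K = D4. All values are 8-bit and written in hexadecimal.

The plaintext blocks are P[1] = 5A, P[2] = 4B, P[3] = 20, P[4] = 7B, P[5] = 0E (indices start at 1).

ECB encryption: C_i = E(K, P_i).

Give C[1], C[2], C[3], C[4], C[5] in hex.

C[1] = 8E, C[2] = 9F, C[3] = F4, C[4] = AF, C[5] = DA

C[1]: E(K, 5A) = 8E.
C[2]: E(K, 4B) = 9F.
C[3]: E(K, 20) = F4.
C[4]: E(K, 7B) = AF.
C[5]: E(K, 0E) = DA.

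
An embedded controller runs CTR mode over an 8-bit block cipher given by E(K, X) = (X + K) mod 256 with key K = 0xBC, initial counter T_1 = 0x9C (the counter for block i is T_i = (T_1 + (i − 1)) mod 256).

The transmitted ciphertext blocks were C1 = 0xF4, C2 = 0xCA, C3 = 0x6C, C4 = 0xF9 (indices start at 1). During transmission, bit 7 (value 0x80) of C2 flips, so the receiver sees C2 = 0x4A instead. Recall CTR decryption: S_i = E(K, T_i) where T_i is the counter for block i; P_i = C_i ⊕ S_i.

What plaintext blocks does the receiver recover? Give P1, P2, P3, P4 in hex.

P1 = 0xAC, P2 = 0x13, P3 = 0x36, P4 = 0xA2

Only C2 changed, to 0x4A. In CTR, a change in C_i flips the same bit in P_i only; the keystream is unaffected. Decrypting the received ciphertext:
P1: T = 0x9C, S = E(K, T) = 0x58; 0xF4 ⊕ 0x58 = 0xAC.
P2: T = 0x9D, S = E(K, T) = 0x59; 0x4A ⊕ 0x59 = 0x13.
P3: T = 0x9E, S = E(K, T) = 0x5A; 0x6C ⊕ 0x5A = 0x36.
P4: T = 0x9F, S = E(K, T) = 0x5B; 0xF9 ⊕ 0x5B = 0xA2.
Blocks that differ from the original plaintext: P2.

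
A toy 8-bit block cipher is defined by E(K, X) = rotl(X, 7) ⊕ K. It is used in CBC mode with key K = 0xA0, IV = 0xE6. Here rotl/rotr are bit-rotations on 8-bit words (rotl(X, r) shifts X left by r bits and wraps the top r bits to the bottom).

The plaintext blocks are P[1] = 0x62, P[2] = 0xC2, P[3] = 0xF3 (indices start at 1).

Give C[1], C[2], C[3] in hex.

C[1] = 0xE2, C[2] = 0xB0, C[3] = 0x01

CBC encryption: C_i = E(K, P_i ⊕ C_{i−1}), with C_{0} = IV.
C[1]: P[1] ⊕ 0xE6 = 0x84; E(K, 0x84) = 0xE2.
C[2]: P[2] ⊕ 0xE2 = 0x20; E(K, 0x20) = 0xB0.
C[3]: P[3] ⊕ 0xB0 = 0x43; E(K, 0x43) = 0x01.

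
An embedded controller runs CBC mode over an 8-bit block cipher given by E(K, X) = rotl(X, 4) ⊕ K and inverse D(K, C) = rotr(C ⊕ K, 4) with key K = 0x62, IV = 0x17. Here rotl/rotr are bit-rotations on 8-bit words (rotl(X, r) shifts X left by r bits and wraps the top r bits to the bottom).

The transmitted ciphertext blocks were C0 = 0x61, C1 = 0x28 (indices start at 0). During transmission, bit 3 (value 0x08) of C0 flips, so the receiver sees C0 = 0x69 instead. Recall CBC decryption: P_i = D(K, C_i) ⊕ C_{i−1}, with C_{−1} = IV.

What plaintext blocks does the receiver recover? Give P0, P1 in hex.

P0 = 0xA7, P1 = 0xCD

Only C0 changed, to 0x69. In CBC, a change in C_i garbles P_i and flips the same bit in P_{i+1}. Decrypting the received ciphertext:
P0: D(K, 0x69) = 0xB0; 0xB0 ⊕ 0x17 = 0xA7.
P1: D(K, 0x28) = 0xA4; 0xA4 ⊕ 0x69 = 0xCD.
Blocks that differ from the original plaintext: P0, P1.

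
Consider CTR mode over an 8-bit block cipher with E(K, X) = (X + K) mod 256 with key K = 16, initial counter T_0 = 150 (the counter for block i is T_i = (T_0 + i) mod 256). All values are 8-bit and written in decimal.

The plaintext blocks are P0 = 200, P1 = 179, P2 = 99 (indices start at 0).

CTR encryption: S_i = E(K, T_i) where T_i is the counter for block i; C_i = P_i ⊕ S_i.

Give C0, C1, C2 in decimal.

C0: T = 150, S = E(K, T) = 166; 200 ⊕ 166 = 110.
C1: T = 151, S = E(K, T) = 167; 179 ⊕ 167 = 20.
C2: T = 152, S = E(K, T) = 168; 99 ⊕ 168 = 203.

C0 = 110, C1 = 20, C2 = 203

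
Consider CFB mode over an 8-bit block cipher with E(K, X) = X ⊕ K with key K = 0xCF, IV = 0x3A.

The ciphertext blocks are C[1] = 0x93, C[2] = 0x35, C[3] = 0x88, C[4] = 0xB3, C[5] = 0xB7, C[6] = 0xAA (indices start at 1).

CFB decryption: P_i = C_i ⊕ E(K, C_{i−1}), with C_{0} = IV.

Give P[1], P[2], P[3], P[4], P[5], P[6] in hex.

P[1]: E(K, 0x3A) = 0xF5; 0x93 ⊕ 0xF5 = 0x66.
P[2]: E(K, 0x93) = 0x5C; 0x35 ⊕ 0x5C = 0x69.
P[3]: E(K, 0x35) = 0xFA; 0x88 ⊕ 0xFA = 0x72.
P[4]: E(K, 0x88) = 0x47; 0xB3 ⊕ 0x47 = 0xF4.
P[5]: E(K, 0xB3) = 0x7C; 0xB7 ⊕ 0x7C = 0xCB.
P[6]: E(K, 0xB7) = 0x78; 0xAA ⊕ 0x78 = 0xD2.

P[1] = 0x66, P[2] = 0x69, P[3] = 0x72, P[4] = 0xF4, P[5] = 0xCB, P[6] = 0xD2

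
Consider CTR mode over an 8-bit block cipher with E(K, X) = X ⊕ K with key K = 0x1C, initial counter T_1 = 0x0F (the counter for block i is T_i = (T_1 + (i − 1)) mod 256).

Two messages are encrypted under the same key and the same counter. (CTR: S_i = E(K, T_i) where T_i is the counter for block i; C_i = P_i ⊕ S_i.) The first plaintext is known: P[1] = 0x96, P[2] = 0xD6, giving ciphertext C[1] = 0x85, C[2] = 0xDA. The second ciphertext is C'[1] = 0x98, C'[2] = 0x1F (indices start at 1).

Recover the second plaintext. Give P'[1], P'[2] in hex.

In CTR with a reused counter, both messages share the same keystream S_i, so C_i ⊕ C'_i = P_i ⊕ P'_i and thus P'_i = P_i ⊕ C_i ⊕ C'_i.
P'[1]: 0x96 ⊕ 0x85 ⊕ 0x98 = 0x8B.
P'[2]: 0xD6 ⊕ 0xDA ⊕ 0x1F = 0x13.

P'[1] = 0x8B, P'[2] = 0x13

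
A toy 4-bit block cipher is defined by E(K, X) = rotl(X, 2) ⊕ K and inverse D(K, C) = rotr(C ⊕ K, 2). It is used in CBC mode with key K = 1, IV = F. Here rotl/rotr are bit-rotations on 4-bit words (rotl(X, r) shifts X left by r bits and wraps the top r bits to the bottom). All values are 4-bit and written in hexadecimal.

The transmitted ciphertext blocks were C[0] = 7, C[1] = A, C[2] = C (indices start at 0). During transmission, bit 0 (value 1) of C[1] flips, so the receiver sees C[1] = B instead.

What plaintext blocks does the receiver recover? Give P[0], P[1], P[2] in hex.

P[0] = 6, P[1] = D, P[2] = C

CBC decryption: P_i = D(K, C_i) ⊕ C_{i−1}, with C_{−1} = IV.
Only C[1] changed, to B. In CBC, a change in C_i garbles P_i and flips the same bit in P_{i+1}. Decrypting the received ciphertext:
P[0]: D(K, 7) = 9; 9 ⊕ F = 6.
P[1]: D(K, B) = A; A ⊕ 7 = D.
P[2]: D(K, C) = 7; 7 ⊕ B = C.
Blocks that differ from the original plaintext: P[1], P[2].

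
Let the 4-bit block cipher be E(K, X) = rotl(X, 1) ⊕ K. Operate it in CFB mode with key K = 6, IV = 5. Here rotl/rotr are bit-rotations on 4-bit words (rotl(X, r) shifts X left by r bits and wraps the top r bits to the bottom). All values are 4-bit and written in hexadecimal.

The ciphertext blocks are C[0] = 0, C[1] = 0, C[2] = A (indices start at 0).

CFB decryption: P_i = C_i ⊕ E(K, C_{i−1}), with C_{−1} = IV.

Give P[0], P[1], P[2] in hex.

P[0]: E(K, 5) = C; 0 ⊕ C = C.
P[1]: E(K, 0) = 6; 0 ⊕ 6 = 6.
P[2]: E(K, 0) = 6; A ⊕ 6 = C.

P[0] = C, P[1] = 6, P[2] = C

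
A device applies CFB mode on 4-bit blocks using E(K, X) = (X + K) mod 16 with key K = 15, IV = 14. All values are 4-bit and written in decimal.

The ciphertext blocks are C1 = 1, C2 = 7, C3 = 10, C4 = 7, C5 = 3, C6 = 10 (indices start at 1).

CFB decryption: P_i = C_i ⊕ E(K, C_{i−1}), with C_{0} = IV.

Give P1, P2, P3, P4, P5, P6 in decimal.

P1 = 12, P2 = 7, P3 = 12, P4 = 14, P5 = 5, P6 = 8

P1: E(K, 14) = 13; 1 ⊕ 13 = 12.
P2: E(K, 1) = 0; 7 ⊕ 0 = 7.
P3: E(K, 7) = 6; 10 ⊕ 6 = 12.
P4: E(K, 10) = 9; 7 ⊕ 9 = 14.
P5: E(K, 7) = 6; 3 ⊕ 6 = 5.
P6: E(K, 3) = 2; 10 ⊕ 2 = 8.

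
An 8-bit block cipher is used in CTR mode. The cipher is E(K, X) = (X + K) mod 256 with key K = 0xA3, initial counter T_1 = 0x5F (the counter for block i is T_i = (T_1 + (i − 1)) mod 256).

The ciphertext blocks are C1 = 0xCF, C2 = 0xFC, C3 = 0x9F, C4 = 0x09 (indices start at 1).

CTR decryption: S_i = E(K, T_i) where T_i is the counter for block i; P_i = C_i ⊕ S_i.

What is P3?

P3: T = 0x61, S = E(K, T) = 0x04; 0x9F ⊕ 0x04 = 0x9B.

P3 = 0x9B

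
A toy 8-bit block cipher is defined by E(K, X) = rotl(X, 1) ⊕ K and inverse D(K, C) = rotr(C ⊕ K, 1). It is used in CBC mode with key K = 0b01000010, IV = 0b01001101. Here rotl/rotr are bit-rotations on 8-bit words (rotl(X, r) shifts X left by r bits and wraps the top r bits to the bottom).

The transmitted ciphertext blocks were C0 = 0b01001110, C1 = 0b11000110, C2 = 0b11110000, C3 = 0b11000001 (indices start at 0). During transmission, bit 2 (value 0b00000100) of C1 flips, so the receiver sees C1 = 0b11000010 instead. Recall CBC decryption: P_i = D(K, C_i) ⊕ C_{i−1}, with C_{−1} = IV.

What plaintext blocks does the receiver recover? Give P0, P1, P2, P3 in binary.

Only C1 changed, to 0b11000010. In CBC, a change in C_i garbles P_i and flips the same bit in P_{i+1}. Decrypting the received ciphertext:
P0: D(K, 0b01001110) = 0b00000110; 0b00000110 ⊕ 0b01001101 = 0b01001011.
P1: D(K, 0b11000010) = 0b01000000; 0b01000000 ⊕ 0b01001110 = 0b00001110.
P2: D(K, 0b11110000) = 0b01011001; 0b01011001 ⊕ 0b11000010 = 0b10011011.
P3: D(K, 0b11000001) = 0b11000001; 0b11000001 ⊕ 0b11110000 = 0b00110001.
Blocks that differ from the original plaintext: P1, P2.

P0 = 0b01001011, P1 = 0b00001110, P2 = 0b10011011, P3 = 0b00110001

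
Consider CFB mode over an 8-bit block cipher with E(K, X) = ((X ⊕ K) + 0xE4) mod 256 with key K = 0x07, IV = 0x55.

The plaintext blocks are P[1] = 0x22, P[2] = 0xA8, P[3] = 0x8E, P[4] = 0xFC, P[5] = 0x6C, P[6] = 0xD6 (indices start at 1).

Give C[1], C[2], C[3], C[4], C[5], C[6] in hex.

C[1] = 0x14, C[2] = 0x5F, C[3] = 0xB2, C[4] = 0x65, C[5] = 0x2A, C[6] = 0xC7

CFB encryption: C_i = P_i ⊕ E(K, C_{i−1}), with C_{0} = IV.
C[1]: E(K, 0x55) = 0x36; 0x22 ⊕ 0x36 = 0x14.
C[2]: E(K, 0x14) = 0xF7; 0xA8 ⊕ 0xF7 = 0x5F.
C[3]: E(K, 0x5F) = 0x3C; 0x8E ⊕ 0x3C = 0xB2.
C[4]: E(K, 0xB2) = 0x99; 0xFC ⊕ 0x99 = 0x65.
C[5]: E(K, 0x65) = 0x46; 0x6C ⊕ 0x46 = 0x2A.
C[6]: E(K, 0x2A) = 0x11; 0xD6 ⊕ 0x11 = 0xC7.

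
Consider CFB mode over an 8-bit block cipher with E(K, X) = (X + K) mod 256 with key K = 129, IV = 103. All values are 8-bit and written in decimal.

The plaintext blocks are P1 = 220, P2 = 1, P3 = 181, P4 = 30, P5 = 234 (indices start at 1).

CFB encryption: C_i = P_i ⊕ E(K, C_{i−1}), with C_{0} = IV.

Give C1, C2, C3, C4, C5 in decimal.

C1: E(K, 103) = 232; 220 ⊕ 232 = 52.
C2: E(K, 52) = 181; 1 ⊕ 181 = 180.
C3: E(K, 180) = 53; 181 ⊕ 53 = 128.
C4: E(K, 128) = 1; 30 ⊕ 1 = 31.
C5: E(K, 31) = 160; 234 ⊕ 160 = 74.

C1 = 52, C2 = 180, C3 = 128, C4 = 31, C5 = 74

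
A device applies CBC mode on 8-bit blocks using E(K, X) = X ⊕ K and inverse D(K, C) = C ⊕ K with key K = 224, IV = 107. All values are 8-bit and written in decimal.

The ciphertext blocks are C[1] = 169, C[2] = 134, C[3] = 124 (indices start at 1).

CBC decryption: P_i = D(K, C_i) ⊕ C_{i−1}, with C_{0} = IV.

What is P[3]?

P[3]: D(K, 124) = 156; 156 ⊕ 134 = 26.

P[3] = 26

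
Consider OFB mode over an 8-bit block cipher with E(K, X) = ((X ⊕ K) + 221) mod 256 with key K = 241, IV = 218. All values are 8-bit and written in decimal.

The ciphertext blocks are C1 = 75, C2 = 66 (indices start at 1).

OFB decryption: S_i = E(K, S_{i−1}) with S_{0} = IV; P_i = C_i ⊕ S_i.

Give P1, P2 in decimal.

P1: S = E(K, 218) = 8; 75 ⊕ 8 = 67.
P2: S = E(K, 8) = 214; 66 ⊕ 214 = 148.

P1 = 67, P2 = 148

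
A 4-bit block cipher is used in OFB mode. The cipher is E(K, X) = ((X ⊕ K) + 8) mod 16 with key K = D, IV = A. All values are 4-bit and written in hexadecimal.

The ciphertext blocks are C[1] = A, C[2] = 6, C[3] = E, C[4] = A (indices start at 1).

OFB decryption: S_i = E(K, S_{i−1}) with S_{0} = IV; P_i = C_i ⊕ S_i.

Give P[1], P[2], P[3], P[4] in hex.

P[1]: S = E(K, A) = F; A ⊕ F = 5.
P[2]: S = E(K, F) = A; 6 ⊕ A = C.
P[3]: S = E(K, A) = F; E ⊕ F = 1.
P[4]: S = E(K, F) = A; A ⊕ A = 0.

P[1] = 5, P[2] = C, P[3] = 1, P[4] = 0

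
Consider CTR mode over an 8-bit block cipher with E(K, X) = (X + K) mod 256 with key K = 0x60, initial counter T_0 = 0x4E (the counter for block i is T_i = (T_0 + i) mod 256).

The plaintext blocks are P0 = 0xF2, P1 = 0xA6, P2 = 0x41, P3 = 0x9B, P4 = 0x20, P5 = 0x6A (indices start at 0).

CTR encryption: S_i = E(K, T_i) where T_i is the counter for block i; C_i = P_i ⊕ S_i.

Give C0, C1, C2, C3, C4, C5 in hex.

C0: T = 0x4E, S = E(K, T) = 0xAE; 0xF2 ⊕ 0xAE = 0x5C.
C1: T = 0x4F, S = E(K, T) = 0xAF; 0xA6 ⊕ 0xAF = 0x09.
C2: T = 0x50, S = E(K, T) = 0xB0; 0x41 ⊕ 0xB0 = 0xF1.
C3: T = 0x51, S = E(K, T) = 0xB1; 0x9B ⊕ 0xB1 = 0x2A.
C4: T = 0x52, S = E(K, T) = 0xB2; 0x20 ⊕ 0xB2 = 0x92.
C5: T = 0x53, S = E(K, T) = 0xB3; 0x6A ⊕ 0xB3 = 0xD9.

C0 = 0x5C, C1 = 0x09, C2 = 0xF1, C3 = 0x2A, C4 = 0x92, C5 = 0xD9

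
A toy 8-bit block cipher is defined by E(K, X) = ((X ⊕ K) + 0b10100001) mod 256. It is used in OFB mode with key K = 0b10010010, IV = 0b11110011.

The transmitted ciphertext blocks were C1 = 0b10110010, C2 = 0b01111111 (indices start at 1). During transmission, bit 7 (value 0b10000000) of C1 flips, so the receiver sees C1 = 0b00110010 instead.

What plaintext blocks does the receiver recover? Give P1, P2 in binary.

P1 = 0b00110000, P2 = 0b01001110

OFB decryption: S_i = E(K, S_{i−1}) with S_{0} = IV; P_i = C_i ⊕ S_i.
Only C1 changed, to 0b00110010. In OFB, a change in C_i flips the same bit in P_i only; the keystream is unaffected. Decrypting the received ciphertext:
P1: S = E(K, 0b11110011) = 0b00000010; 0b00110010 ⊕ 0b00000010 = 0b00110000.
P2: S = E(K, 0b00000010) = 0b00110001; 0b01111111 ⊕ 0b00110001 = 0b01001110.
Blocks that differ from the original plaintext: P1.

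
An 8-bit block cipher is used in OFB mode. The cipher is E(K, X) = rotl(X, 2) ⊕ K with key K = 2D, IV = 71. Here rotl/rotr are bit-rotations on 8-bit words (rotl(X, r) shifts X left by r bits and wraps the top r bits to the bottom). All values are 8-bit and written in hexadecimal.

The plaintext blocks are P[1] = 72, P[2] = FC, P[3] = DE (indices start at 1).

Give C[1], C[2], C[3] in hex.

C[1] = 9A, C[2] = 72, C[3] = C9

OFB encryption: S_i = E(K, S_{i−1}) with S_{0} = IV; C_i = P_i ⊕ S_i.
C[1]: S = E(K, 71) = E8; 72 ⊕ E8 = 9A.
C[2]: S = E(K, E8) = 8E; FC ⊕ 8E = 72.
C[3]: S = E(K, 8E) = 17; DE ⊕ 17 = C9.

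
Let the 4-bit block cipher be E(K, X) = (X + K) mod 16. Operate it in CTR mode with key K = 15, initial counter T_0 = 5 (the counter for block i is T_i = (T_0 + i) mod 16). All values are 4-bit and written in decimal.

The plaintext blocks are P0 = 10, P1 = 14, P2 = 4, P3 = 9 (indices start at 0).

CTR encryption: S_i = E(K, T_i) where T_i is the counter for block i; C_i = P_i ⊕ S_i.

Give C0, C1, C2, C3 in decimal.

C0: T = 5, S = E(K, T) = 4; 10 ⊕ 4 = 14.
C1: T = 6, S = E(K, T) = 5; 14 ⊕ 5 = 11.
C2: T = 7, S = E(K, T) = 6; 4 ⊕ 6 = 2.
C3: T = 8, S = E(K, T) = 7; 9 ⊕ 7 = 14.

C0 = 14, C1 = 11, C2 = 2, C3 = 14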